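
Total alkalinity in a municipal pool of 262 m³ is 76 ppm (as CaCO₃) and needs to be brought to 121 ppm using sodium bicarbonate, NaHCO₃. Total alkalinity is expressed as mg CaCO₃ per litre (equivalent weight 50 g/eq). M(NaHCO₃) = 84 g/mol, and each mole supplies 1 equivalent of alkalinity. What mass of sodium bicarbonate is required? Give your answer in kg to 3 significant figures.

19.8 kg

Volume: 262 m³ = 262,000 L.
Alkalinity to add: (121 − 76) = 45 mg/L as CaCO₃ × 262,000 L = 11,790 g as CaCO₃.
Equivalents: 11,790 g ÷ 50 g/eq = 235.8 eq.
NaHCO₃ supplies 1 eq per mole → 235.8 mol.
Mass: 235.8 mol × 84 g/mol = 19,810 g.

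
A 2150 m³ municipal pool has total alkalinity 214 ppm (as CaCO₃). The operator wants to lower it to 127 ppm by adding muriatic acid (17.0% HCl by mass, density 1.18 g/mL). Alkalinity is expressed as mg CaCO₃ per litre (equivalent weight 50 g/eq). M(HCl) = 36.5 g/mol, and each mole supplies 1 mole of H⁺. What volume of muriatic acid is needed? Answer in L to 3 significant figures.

681 L

Volume: 2150 m³ = 2,150,000 L.
Alkalinity to neutralize: (214 − 127) = 87 mg/L as CaCO₃ × 2,150,000 L = 187,000 g as CaCO₃.
Equivalents of H⁺ required: 187,000 ÷ 50 g/eq = 3741 eq = 3741 mol HCl.
Mass of HCl: 3741 × 36.5 = 136,500 g.
Mass of 17.0% solution: 136,500 / 0.17 = 803,200 g.
Volume: 803,200 g ÷ 1.18 g/mL = 680,700 mL.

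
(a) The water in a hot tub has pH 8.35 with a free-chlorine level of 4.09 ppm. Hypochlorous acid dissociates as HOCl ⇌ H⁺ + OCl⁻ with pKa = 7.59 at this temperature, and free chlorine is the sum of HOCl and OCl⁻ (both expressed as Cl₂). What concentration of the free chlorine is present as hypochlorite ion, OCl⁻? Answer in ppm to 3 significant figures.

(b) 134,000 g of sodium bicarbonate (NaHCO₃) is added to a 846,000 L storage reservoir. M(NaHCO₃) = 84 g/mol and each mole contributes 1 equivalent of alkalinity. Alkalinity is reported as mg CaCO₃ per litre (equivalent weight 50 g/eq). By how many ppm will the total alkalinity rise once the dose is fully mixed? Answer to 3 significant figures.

(a) [OCl⁻]/[HOCl] = 10^(pH − pKa) = 10^(8.35 − 7.59) = 10^0.76 = 5.754.
(a) Fraction as HOCl = 1 / (1 + 5.754) = 0.1481.
(a) OCl⁻ = (1 − 0.1481) × 4.09 ppm = 3.484 ppm.

(b) Moles of NaHCO₃: 134,000 g ÷ 84 g/mol = 1595 mol → 1595 eq of alkalinity.
(b) As CaCO₃: 1595 eq × 50 g/eq = 79,760 g.
(b) Rise: 79,760 g / 846,000 L × 1000 = 94.28 mg/L.

(a) 3.48 ppm; (b) 94.3 ppm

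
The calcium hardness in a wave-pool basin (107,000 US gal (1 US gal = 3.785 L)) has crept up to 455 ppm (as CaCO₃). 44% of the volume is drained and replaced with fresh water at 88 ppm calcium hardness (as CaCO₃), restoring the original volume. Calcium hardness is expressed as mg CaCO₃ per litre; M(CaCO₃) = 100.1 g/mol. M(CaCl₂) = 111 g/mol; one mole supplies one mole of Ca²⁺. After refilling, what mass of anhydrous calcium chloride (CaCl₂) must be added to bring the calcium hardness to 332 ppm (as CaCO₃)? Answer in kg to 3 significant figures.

Volume: 107,000 US gal × 3.785 L/gal = 404,995 L.
After draining 44% and refilling: 455 × 0.56 + 88 × 0.44 = 293.52 ppm.
Deficit to target: 332 − 293.52 = 38.48 mg/L.
As CaCO₃: 38.48 mg/L × 404,995 L = 15,580 g; ÷ 100.1 = 155.7 mol Ca²⁺.
Mass: 155.7 × 111 = 17,280 g.

17.3 kg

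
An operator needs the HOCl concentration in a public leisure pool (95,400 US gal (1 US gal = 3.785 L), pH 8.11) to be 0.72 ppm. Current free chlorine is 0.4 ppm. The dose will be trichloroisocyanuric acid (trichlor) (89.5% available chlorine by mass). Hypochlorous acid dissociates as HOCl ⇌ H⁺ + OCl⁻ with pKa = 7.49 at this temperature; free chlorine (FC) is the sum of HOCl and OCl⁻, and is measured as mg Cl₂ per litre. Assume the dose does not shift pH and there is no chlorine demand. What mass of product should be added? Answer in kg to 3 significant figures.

Volume: 95,400 US gal × 3.785 L/gal = 361,089 L.
[OCl⁻]/[HOCl] = 10^(pH − pKa) = 10^(8.11 − 7.49) = 4.169; fraction as HOCl = 1/(1 + 4.169) = 0.1935.
Free chlorine required for 0.72 ppm HOCl: 0.72 / 0.1935 = 3.721 ppm.
FC to add: 3.721 − 0.4 = 3.321 mg/L as Cl₂.
Cl₂ equivalent: 3.321 mg/L × 361,089 L = 1199 g.
Product at 89.5% available Cl: 1199 / 0.895 = 1340 g.

1.34 kg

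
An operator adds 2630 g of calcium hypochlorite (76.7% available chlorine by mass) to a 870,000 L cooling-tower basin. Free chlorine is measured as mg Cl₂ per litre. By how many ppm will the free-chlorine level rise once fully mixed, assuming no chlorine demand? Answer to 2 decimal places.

2.32 ppm

Available chlorine delivered: 2630 g × 0.767 = 2017 g as Cl₂.
Concentration rise: 2017 g / 870,000 L = 2.319 mg/L = 2.32 ppm.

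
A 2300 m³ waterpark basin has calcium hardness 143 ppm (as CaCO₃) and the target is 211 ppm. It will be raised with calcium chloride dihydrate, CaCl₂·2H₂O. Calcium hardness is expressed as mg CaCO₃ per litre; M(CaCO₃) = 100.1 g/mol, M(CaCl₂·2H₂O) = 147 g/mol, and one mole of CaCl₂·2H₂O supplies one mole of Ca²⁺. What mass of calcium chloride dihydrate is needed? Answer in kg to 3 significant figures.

230 kg

Volume: 2300 m³ = 2,300,000 L.
Hardness to add: (211 − 143) = 68 mg/L as CaCO₃ × 2,300,000 L = 156,400 g as CaCO₃.
Moles of Ca²⁺ (1 mol Ca²⁺ ≡ 1 mol CaCO₃): 156,400 / 100.1 g/mol = 1562 mol.
Mass of CaCl₂·2H₂O: 1562 × 147 = 229,700 g.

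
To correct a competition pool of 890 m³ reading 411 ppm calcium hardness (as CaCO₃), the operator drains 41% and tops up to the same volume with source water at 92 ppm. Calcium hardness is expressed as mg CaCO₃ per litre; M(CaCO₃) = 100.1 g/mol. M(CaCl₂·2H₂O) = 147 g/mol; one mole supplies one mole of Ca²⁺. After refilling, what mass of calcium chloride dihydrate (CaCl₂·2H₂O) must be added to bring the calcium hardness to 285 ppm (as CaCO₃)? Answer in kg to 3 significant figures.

6.26 kg

Volume: 890 m³ = 890,000 L.
After draining 41% and refilling: 411 × 0.59 + 92 × 0.41 = 280.21 ppm.
Deficit to target: 285 − 280.21 = 4.79 mg/L.
As CaCO₃: 4.79 mg/L × 890,000 L = 4263 g; ÷ 100.1 = 42.59 mol Ca²⁺.
Mass: 42.59 × 147 = 6260 g.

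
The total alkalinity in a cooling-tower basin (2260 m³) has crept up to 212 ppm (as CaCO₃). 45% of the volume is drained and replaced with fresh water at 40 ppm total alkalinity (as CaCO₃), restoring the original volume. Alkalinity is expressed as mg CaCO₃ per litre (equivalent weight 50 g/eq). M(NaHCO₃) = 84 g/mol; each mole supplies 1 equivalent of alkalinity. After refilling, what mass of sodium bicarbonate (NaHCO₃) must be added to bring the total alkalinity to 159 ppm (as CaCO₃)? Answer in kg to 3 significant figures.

92.6 kg

Volume: 2260 m³ = 2,260,000 L.
After draining 45% and refilling: 212 × 0.55 + 40 × 0.45 = 134.6 ppm.
Deficit to target: 159 − 134.6 = 24.4 mg/L.
As CaCO₃: 24.4 mg/L × 2,260,000 L = 55,140 g; ÷ 50 g/eq ÷ 1 = 1103 mol NaHCO₃.
Mass: 1103 × 84 = 92,640 g.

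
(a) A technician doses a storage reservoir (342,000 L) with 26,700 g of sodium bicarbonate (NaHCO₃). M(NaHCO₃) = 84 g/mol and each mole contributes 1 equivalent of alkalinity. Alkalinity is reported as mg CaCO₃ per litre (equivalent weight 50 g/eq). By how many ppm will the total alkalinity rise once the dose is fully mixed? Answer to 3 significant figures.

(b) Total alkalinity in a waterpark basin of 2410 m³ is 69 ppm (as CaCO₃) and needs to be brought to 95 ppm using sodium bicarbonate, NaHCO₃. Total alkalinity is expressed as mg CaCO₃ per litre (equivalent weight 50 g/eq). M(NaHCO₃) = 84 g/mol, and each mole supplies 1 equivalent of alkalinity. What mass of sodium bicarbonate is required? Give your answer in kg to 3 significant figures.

(a) 46.5 ppm; (b) 105 kg

(a) Moles of NaHCO₃: 26,700 g ÷ 84 g/mol = 317.9 mol → 317.9 eq of alkalinity.
(a) As CaCO₃: 317.9 eq × 50 g/eq = 15,890 g.
(a) Rise: 15,890 g / 342,000 L × 1000 = 46.47 mg/L.

(b) Volume: 2410 m³ = 2,410,000 L.
(b) Alkalinity to add: (95 − 69) = 26 mg/L as CaCO₃ × 2,410,000 L = 62,660 g as CaCO₃.
(b) Equivalents: 62,660 g ÷ 50 g/eq = 1253 eq.
(b) NaHCO₃ supplies 1 eq per mole → 1253 mol.
(b) Mass: 1253 mol × 84 g/mol = 105,300 g.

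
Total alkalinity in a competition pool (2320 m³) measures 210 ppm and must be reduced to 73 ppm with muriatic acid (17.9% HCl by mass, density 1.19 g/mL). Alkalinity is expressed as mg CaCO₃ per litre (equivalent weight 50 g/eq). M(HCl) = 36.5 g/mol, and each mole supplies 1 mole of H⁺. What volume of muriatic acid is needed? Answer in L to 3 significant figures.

Volume: 2320 m³ = 2,320,000 L.
Alkalinity to neutralize: (210 − 73) = 137 mg/L as CaCO₃ × 2,320,000 L = 317,800 g as CaCO₃.
Equivalents of H⁺ required: 317,800 ÷ 50 g/eq = 6357 eq = 6357 mol HCl.
Mass of HCl: 6357 × 36.5 = 232,000 g.
Mass of 17.9% solution: 232,000 / 0.179 = 1,296,000 g.
Volume: 1,296,000 g ÷ 1.19 g/mL = 1,089,000 mL.

1,090 L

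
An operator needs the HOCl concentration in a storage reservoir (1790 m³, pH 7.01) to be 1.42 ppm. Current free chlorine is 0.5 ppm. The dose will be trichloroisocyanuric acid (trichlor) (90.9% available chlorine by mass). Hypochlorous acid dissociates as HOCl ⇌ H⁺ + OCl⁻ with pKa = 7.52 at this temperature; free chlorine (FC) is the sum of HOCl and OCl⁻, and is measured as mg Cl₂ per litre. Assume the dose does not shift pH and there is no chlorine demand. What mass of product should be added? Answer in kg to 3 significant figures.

Volume: 1790 m³ = 1,790,000 L.
[OCl⁻]/[HOCl] = 10^(pH − pKa) = 10^(7.01 − 7.52) = 0.309; fraction as HOCl = 1/(1 + 0.309) = 0.7639.
Free chlorine required for 1.42 ppm HOCl: 1.42 / 0.7639 = 1.859 ppm.
FC to add: 1.859 − 0.5 = 1.359 mg/L as Cl₂.
Cl₂ equivalent: 1.359 mg/L × 1,790,000 L = 2432 g.
Product at 90.9% available Cl: 2432 / 0.909 = 2676 g.

2.68 kg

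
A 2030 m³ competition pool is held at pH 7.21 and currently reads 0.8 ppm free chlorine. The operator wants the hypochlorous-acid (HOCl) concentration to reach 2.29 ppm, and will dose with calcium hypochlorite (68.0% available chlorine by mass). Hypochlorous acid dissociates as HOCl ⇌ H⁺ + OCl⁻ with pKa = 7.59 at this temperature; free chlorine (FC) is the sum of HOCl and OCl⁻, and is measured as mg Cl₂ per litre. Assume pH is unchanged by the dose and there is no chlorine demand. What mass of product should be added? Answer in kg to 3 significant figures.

Volume: 2030 m³ = 2,030,000 L.
[OCl⁻]/[HOCl] = 10^(pH − pKa) = 10^(7.21 − 7.59) = 0.4169; fraction as HOCl = 1/(1 + 0.4169) = 0.7058.
Free chlorine required for 2.29 ppm HOCl: 2.29 / 0.7058 = 3.245 ppm.
FC to add: 3.245 − 0.8 = 2.445 mg/L as Cl₂.
Cl₂ equivalent: 2.445 mg/L × 2,030,000 L = 4963 g.
Product at 68.0% available Cl: 4963 / 0.68 = 7298 g.

7.30 kg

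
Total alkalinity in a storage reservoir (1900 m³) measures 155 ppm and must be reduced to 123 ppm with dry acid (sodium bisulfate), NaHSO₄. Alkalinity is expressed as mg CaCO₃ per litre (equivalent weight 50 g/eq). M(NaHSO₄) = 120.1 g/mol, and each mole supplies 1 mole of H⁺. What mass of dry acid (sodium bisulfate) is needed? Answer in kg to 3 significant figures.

Volume: 1900 m³ = 1,900,000 L.
Alkalinity to neutralize: (155 − 123) = 32 mg/L as CaCO₃ × 1,900,000 L = 60,800 g as CaCO₃.
Equivalents of H⁺ required: 60,800 ÷ 50 g/eq = 1216 eq = 1216 mol NaHSO₄.
Mass of NaHSO₄: 1216 × 120.1 = 146,000 g.

146 kg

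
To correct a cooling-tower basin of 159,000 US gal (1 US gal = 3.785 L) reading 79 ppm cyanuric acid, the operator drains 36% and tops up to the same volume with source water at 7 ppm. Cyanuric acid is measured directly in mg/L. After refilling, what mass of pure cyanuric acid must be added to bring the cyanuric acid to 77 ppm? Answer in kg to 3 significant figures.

Volume: 159,000 US gal × 3.785 L/gal = 601,815 L.
After draining 36% and refilling: 79 × 0.64 + 7 × 0.36 = 53.08 ppm.
Deficit to target: 77 − 53.08 = 23.92 mg/L.
Mass: 23.92 mg/L × 601,815 L = 14,400 g cyanuric acid.

14.4 kg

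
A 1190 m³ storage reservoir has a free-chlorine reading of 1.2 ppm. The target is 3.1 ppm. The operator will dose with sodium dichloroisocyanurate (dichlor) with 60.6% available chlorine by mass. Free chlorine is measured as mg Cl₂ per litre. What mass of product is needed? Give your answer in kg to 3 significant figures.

3.73 kg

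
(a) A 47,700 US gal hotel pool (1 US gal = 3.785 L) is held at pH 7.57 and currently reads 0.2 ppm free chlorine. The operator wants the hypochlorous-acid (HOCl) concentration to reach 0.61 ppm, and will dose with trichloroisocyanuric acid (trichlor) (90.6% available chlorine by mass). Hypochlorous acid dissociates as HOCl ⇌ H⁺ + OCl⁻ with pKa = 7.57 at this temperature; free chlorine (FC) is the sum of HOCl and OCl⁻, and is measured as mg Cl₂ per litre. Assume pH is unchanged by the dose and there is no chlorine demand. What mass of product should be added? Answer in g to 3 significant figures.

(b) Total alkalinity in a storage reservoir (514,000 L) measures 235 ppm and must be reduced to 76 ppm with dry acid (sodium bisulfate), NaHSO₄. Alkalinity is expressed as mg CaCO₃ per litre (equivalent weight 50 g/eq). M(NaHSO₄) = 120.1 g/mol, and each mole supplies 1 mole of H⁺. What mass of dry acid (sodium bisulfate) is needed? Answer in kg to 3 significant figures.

(a) 203 g; (b) 196 kg

(a) Volume: 47,700 US gal × 3.785 L/gal = 180,544 L.
(a) [OCl⁻]/[HOCl] = 10^(pH − pKa) = 10^(7.57 − 7.57) = 1; fraction as HOCl = 1/(1 + 1) = 0.5.
(a) Free chlorine required for 0.61 ppm HOCl: 0.61 / 0.5 = 1.22 ppm.
(a) FC to add: 1.22 − 0.2 = 1.02 mg/L as Cl₂.
(a) Cl₂ equivalent: 1.02 mg/L × 180,544 L = 184.2 g.
(a) Product at 90.6% available Cl: 184.2 / 0.906 = 203.3 g.

(b) Alkalinity to neutralize: (235 − 76) = 159 mg/L as CaCO₃ × 514,000 L = 81,730 g as CaCO₃.
(b) Equivalents of H⁺ required: 81,730 ÷ 50 g/eq = 1635 eq = 1635 mol NaHSO₄.
(b) Mass of NaHSO₄: 1635 × 120.1 = 196,300 g.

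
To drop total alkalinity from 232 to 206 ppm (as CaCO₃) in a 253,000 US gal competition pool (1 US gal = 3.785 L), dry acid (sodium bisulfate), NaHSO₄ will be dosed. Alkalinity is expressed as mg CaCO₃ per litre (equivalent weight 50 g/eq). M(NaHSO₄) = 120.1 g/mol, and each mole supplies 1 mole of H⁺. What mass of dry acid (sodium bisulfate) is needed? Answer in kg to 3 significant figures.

Volume: 253,000 US gal × 3.785 L/gal = 957,605 L.
Alkalinity to neutralize: (232 − 206) = 26 mg/L as CaCO₃ × 957,605 L = 24,900 g as CaCO₃.
Equivalents of H⁺ required: 24,900 ÷ 50 g/eq = 498 eq = 498 mol NaHSO₄.
Mass of NaHSO₄: 498 × 120.1 = 59,800 g.

59.8 kg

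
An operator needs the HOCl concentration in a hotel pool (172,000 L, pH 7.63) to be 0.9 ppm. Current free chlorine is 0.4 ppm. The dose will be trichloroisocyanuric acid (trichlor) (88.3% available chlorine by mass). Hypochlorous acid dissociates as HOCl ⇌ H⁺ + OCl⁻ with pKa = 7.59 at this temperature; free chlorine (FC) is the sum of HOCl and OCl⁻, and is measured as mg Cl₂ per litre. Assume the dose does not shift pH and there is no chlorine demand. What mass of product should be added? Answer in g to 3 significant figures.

[OCl⁻]/[HOCl] = 10^(pH − pKa) = 10^(7.63 − 7.59) = 1.096; fraction as HOCl = 1/(1 + 1.096) = 0.477.
Free chlorine required for 0.9 ppm HOCl: 0.9 / 0.477 = 1.887 ppm.
FC to add: 1.887 − 0.4 = 1.487 mg/L as Cl₂.
Cl₂ equivalent: 1.487 mg/L × 172,000 L = 255.7 g.
Product at 88.3% available Cl: 255.7 / 0.883 = 289.6 g.

290 g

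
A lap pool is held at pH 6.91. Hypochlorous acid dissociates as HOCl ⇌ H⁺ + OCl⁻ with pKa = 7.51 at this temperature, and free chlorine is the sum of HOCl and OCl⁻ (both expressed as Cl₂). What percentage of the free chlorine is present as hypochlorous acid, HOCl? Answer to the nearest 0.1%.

[OCl⁻]/[HOCl] = 10^(pH − pKa) = 10^(6.91 − 7.51) = 10^-0.60 = 0.2512.
Fraction as HOCl = 1 / (1 + 0.2512) = 0.7992.

79.9%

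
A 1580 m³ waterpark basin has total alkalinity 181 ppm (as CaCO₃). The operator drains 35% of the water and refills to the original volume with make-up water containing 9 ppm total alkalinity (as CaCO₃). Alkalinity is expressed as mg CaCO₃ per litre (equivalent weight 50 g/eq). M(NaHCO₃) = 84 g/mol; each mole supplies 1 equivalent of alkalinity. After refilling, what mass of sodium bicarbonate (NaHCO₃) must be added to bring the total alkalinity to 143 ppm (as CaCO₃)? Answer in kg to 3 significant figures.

Volume: 1580 m³ = 1,580,000 L.
After draining 35% and refilling: 181 × 0.65 + 9 × 0.35 = 120.8 ppm.
Deficit to target: 143 − 120.8 = 22.2 mg/L.
As CaCO₃: 22.2 mg/L × 1,580,000 L = 35,080 g; ÷ 50 g/eq ÷ 1 = 701.5 mol NaHCO₃.
Mass: 701.5 × 84 = 58,930 g.

58.9 kg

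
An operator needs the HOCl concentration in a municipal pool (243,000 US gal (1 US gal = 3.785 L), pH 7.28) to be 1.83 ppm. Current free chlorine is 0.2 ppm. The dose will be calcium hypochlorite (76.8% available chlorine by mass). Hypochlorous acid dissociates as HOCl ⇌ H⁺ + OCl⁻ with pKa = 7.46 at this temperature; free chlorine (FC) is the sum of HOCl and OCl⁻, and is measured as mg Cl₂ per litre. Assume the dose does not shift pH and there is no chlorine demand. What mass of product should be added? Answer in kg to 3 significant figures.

3.40 kg

Volume: 243,000 US gal × 3.785 L/gal = 919,755 L.
[OCl⁻]/[HOCl] = 10^(pH − pKa) = 10^(7.28 − 7.46) = 0.6607; fraction as HOCl = 1/(1 + 0.6607) = 0.6022.
Free chlorine required for 1.83 ppm HOCl: 1.83 / 0.6022 = 3.039 ppm.
FC to add: 3.039 − 0.2 = 2.839 mg/L as Cl₂.
Cl₂ equivalent: 2.839 mg/L × 919,755 L = 2611 g.
Product at 76.8% available Cl: 2611 / 0.768 = 3400 g.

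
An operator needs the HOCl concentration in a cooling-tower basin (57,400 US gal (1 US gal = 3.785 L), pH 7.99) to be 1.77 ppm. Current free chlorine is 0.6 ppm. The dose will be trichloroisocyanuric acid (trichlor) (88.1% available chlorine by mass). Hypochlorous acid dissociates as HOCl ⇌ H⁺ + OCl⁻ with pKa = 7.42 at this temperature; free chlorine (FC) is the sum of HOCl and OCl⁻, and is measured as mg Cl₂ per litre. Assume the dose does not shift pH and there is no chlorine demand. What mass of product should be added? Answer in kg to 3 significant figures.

Volume: 57,400 US gal × 3.785 L/gal = 217,259 L.
[OCl⁻]/[HOCl] = 10^(pH − pKa) = 10^(7.99 − 7.42) = 3.715; fraction as HOCl = 1/(1 + 3.715) = 0.2121.
Free chlorine required for 1.77 ppm HOCl: 1.77 / 0.2121 = 8.346 ppm.
FC to add: 8.346 − 0.6 = 7.746 mg/L as Cl₂.
Cl₂ equivalent: 7.746 mg/L × 217,259 L = 1683 g.
Product at 88.1% available Cl: 1683 / 0.881 = 1910 g.

1.91 kg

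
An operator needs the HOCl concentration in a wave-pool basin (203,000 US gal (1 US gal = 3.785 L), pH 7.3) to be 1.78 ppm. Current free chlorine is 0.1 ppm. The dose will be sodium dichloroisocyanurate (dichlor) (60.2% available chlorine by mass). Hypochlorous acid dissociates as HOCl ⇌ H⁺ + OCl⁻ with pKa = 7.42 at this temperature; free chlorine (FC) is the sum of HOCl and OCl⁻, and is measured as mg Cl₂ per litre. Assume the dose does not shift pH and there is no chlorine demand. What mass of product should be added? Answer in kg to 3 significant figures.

Volume: 203,000 US gal × 3.785 L/gal = 768,355 L.
[OCl⁻]/[HOCl] = 10^(pH − pKa) = 10^(7.3 − 7.42) = 0.7586; fraction as HOCl = 1/(1 + 0.7586) = 0.5686.
Free chlorine required for 1.78 ppm HOCl: 1.78 / 0.5686 = 3.13 ppm.
FC to add: 3.13 − 0.1 = 3.03 mg/L as Cl₂.
Cl₂ equivalent: 3.03 mg/L × 768,355 L = 2328 g.
Product at 60.2% available Cl: 2328 / 0.602 = 3868 g.

3.87 kg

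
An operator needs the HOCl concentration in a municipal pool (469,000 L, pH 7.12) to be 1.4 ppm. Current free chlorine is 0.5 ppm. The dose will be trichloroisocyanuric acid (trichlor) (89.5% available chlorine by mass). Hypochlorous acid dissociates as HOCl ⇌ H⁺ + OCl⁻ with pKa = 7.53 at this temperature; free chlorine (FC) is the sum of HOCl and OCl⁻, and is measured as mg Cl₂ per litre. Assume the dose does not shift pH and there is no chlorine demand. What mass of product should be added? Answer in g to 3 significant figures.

757 g

[OCl⁻]/[HOCl] = 10^(pH − pKa) = 10^(7.12 − 7.53) = 0.389; fraction as HOCl = 1/(1 + 0.389) = 0.7199.
Free chlorine required for 1.4 ppm HOCl: 1.4 / 0.7199 = 1.945 ppm.
FC to add: 1.945 − 0.5 = 1.445 mg/L as Cl₂.
Cl₂ equivalent: 1.445 mg/L × 469,000 L = 677.5 g.
Product at 89.5% available Cl: 677.5 / 0.895 = 757 g.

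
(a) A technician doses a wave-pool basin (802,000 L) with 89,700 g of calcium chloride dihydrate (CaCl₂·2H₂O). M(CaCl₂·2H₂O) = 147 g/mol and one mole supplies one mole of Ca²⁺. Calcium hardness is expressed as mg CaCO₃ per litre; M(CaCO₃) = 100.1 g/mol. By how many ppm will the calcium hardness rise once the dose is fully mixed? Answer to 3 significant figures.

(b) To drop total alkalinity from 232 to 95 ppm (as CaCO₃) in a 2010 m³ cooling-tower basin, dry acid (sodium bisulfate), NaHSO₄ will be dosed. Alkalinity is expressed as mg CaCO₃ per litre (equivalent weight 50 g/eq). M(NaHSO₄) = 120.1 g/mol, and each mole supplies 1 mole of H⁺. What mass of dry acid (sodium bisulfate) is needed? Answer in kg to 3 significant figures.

(a) Moles of Ca²⁺: 89,700 g ÷ 147 g/mol = 610.2 mol.
(a) As CaCO₃: 610.2 mol × 100.1 g/mol = 61,080 g.
(a) Rise: 61,080 g / 802,000 L × 1000 = 76.16 mg/L.

(b) Volume: 2010 m³ = 2,010,000 L.
(b) Alkalinity to neutralize: (232 − 95) = 137 mg/L as CaCO₃ × 2,010,000 L = 275,400 g as CaCO₃.
(b) Equivalents of H⁺ required: 275,400 ÷ 50 g/eq = 5507 eq = 5507 mol NaHSO₄.
(b) Mass of NaHSO₄: 5507 × 120.1 = 661,400 g.

(a) 76.2 ppm; (b) 661 kg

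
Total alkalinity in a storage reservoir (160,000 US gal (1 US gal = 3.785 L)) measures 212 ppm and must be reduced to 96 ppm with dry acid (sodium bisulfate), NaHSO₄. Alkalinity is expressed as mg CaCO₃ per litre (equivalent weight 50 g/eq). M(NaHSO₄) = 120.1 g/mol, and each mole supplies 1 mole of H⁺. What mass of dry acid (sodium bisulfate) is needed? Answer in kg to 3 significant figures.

Volume: 160,000 US gal × 3.785 L/gal = 605,600 L.
Alkalinity to neutralize: (212 − 96) = 116 mg/L as CaCO₃ × 605,600 L = 70,250 g as CaCO₃.
Equivalents of H⁺ required: 70,250 ÷ 50 g/eq = 1405 eq = 1405 mol NaHSO₄.
Mass of NaHSO₄: 1405 × 120.1 = 168,700 g.

169 kg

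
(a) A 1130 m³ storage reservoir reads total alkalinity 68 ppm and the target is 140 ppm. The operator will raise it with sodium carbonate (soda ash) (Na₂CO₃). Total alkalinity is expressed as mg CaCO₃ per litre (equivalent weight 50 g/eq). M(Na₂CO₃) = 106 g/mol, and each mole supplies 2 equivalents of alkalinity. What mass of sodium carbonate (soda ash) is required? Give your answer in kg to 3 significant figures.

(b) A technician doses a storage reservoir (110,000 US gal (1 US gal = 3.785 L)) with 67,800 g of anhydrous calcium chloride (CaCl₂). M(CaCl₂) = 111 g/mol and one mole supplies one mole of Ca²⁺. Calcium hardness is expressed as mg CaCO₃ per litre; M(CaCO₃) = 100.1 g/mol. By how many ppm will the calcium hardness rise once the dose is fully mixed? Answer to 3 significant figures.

(a) 86.2 kg; (b) 147 ppm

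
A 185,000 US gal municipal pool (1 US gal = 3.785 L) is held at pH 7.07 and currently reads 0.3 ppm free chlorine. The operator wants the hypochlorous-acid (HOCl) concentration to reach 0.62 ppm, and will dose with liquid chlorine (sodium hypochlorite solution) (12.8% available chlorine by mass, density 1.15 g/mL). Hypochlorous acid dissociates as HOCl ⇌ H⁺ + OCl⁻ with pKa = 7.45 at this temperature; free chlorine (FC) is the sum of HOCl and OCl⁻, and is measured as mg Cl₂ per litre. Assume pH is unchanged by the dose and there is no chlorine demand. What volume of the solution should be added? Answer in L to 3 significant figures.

2.75 L

Volume: 185,000 US gal × 3.785 L/gal = 700,225 L.
[OCl⁻]/[HOCl] = 10^(pH − pKa) = 10^(7.07 − 7.45) = 0.4169; fraction as HOCl = 1/(1 + 0.4169) = 0.7058.
Free chlorine required for 0.62 ppm HOCl: 0.62 / 0.7058 = 0.8785 ppm.
FC to add: 0.8785 − 0.3 = 0.5785 mg/L as Cl₂.
Cl₂ equivalent: 0.5785 mg/L × 700,225 L = 405.1 g.
Product at 12.8% available Cl: 405.1 / 0.128 = 3164 g.
Volume: 3164 g ÷ 1.15 g/mL = 2752 mL.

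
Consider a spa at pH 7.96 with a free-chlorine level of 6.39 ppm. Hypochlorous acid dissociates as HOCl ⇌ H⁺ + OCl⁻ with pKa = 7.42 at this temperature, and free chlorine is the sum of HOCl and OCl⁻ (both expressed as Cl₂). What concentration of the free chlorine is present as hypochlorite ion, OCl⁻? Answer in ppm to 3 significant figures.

4.96 ppm

[OCl⁻]/[HOCl] = 10^(pH − pKa) = 10^(7.96 − 7.42) = 10^0.54 = 3.467.
Fraction as HOCl = 1 / (1 + 3.467) = 0.2238.
OCl⁻ = (1 − 0.2238) × 6.39 ppm = 4.96 ppm.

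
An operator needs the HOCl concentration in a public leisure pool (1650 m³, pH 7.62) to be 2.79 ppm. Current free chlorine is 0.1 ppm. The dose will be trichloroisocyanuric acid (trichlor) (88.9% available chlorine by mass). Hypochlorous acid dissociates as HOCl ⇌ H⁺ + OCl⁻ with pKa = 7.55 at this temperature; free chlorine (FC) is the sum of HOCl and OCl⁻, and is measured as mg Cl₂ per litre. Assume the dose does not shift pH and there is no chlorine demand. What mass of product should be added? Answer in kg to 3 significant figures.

11.1 kg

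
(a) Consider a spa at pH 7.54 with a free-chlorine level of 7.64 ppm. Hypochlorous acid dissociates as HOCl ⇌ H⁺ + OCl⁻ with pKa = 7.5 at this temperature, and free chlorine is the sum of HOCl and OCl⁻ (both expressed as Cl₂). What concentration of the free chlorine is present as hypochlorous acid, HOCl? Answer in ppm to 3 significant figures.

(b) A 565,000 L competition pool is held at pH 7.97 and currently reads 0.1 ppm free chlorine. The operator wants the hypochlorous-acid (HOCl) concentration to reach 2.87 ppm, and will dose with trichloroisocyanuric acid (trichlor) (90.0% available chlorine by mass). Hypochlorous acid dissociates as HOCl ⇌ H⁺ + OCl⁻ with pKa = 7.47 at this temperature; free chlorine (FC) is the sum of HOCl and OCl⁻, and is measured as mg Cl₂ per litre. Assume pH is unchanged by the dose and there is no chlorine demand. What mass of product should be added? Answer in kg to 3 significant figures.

(a) [OCl⁻]/[HOCl] = 10^(pH − pKa) = 10^(7.54 − 7.5) = 10^0.04 = 1.096.
(a) Fraction as HOCl = 1 / (1 + 1.096) = 0.477.
(a) HOCl = 0.477 × 7.64 ppm = 3.644 ppm.

(b) [OCl⁻]/[HOCl] = 10^(pH − pKa) = 10^(7.97 − 7.47) = 3.162; fraction as HOCl = 1/(1 + 3.162) = 0.2403.
(b) Free chlorine required for 2.87 ppm HOCl: 2.87 / 0.2403 = 11.95 ppm.
(b) FC to add: 11.95 − 0.1 = 11.85 mg/L as Cl₂.
(b) Cl₂ equivalent: 11.85 mg/L × 565,000 L = 6693 g.
(b) Product at 90.0% available Cl: 6693 / 0.9 = 7436 g.

(a) 3.64 ppm; (b) 7.44 kg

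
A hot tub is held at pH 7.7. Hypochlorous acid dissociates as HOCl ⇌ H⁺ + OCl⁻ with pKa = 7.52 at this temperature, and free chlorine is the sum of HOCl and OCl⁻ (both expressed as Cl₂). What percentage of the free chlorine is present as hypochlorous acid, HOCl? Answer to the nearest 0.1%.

39.8%

[OCl⁻]/[HOCl] = 10^(pH − pKa) = 10^(7.7 − 7.52) = 10^0.18 = 1.514.
Fraction as HOCl = 1 / (1 + 1.514) = 0.3978.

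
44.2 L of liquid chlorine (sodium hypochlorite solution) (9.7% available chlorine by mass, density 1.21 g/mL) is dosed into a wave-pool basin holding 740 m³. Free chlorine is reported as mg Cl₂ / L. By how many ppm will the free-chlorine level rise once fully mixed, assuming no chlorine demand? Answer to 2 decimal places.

7.01 ppm

Volume: 740 m³ = 740,000 L.
Mass of solution: 44.2 L × 1000 mL/L × 1.21 g/mL = 53,480 g.
Available chlorine delivered: 53,480 g × 0.097 = 5188 g as Cl₂.
Concentration rise: 5188 g / 740,000 L = 7.01 mg/L = 7.01 ppm.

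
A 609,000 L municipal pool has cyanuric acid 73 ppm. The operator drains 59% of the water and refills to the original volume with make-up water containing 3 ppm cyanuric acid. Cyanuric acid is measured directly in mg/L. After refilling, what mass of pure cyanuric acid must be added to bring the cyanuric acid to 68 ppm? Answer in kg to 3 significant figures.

After draining 59% and refilling: 73 × 0.41 + 3 × 0.59 = 31.7 ppm.
Deficit to target: 68 − 31.7 = 36.3 mg/L.
Mass: 36.3 mg/L × 609,000 L = 22,110 g cyanuric acid.

22.1 kg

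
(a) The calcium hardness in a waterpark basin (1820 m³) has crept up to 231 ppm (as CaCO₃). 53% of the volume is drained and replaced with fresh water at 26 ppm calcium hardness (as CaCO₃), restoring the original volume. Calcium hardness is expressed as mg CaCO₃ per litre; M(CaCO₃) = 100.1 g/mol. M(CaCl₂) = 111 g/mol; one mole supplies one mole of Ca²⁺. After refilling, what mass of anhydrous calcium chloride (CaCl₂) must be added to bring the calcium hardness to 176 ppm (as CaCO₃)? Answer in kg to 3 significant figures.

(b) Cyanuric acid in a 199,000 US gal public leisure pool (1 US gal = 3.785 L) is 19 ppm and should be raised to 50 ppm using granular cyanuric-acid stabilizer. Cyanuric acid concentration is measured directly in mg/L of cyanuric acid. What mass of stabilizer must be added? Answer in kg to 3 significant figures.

(a) 108 kg; (b) 23.3 kg

(a) Volume: 1820 m³ = 1,820,000 L.
(a) After draining 53% and refilling: 231 × 0.47 + 26 × 0.53 = 122.35 ppm.
(a) Deficit to target: 176 − 122.35 = 53.65 mg/L.
(a) As CaCO₃: 53.65 mg/L × 1,820,000 L = 97,640 g; ÷ 100.1 = 975.5 mol Ca²⁺.
(a) Mass: 975.5 × 111 = 108,300 g.

(b) Volume: 199,000 US gal × 3.785 L/gal = 753,215 L.
(b) CYA to add: (50 − 19) = 31 mg/L × 753,215 L = 23,350 g cyanuric acid.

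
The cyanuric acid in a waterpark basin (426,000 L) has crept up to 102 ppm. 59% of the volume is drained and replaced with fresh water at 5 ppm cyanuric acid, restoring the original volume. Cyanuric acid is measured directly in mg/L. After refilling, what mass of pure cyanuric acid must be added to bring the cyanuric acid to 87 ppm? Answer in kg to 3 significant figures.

18.0 kg

After draining 59% and refilling: 102 × 0.41 + 5 × 0.59 = 44.77 ppm.
Deficit to target: 87 − 44.77 = 42.23 mg/L.
Mass: 42.23 mg/L × 426,000 L = 17,990 g cyanuric acid.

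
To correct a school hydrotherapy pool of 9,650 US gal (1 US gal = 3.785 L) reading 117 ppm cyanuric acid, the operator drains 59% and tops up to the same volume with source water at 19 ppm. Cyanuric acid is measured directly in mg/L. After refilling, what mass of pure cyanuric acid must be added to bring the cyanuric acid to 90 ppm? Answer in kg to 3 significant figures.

1.13 kg

Volume: 9,650 US gal × 3.785 L/gal = 36,525 L.
After draining 59% and refilling: 117 × 0.41 + 19 × 0.59 = 59.18 ppm.
Deficit to target: 90 − 59.18 = 30.82 mg/L.
Mass: 30.82 mg/L × 36,525 L = 1126 g cyanuric acid.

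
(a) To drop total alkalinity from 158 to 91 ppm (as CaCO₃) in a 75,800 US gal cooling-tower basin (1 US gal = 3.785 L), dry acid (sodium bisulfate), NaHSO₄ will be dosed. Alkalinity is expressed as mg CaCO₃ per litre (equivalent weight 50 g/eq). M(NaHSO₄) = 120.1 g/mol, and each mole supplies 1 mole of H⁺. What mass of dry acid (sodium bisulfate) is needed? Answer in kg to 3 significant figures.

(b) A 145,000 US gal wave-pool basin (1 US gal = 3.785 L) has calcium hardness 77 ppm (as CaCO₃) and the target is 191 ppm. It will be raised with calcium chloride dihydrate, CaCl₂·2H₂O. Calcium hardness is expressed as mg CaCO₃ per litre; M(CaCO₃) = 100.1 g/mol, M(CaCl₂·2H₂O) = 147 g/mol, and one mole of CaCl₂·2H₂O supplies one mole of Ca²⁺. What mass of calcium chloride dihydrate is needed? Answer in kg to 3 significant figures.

(a) Volume: 75,800 US gal × 3.785 L/gal = 286,903 L.
(a) Alkalinity to neutralize: (158 − 91) = 67 mg/L as CaCO₃ × 286,903 L = 19,220 g as CaCO₃.
(a) Equivalents of H⁺ required: 19,220 ÷ 50 g/eq = 384.5 eq = 384.5 mol NaHSO₄.
(a) Mass of NaHSO₄: 384.5 × 120.1 = 46,170 g.

(b) Volume: 145,000 US gal × 3.785 L/gal = 548,825 L.
(b) Hardness to add: (191 − 77) = 114 mg/L as CaCO₃ × 548,825 L = 62,570 g as CaCO₃.
(b) Moles of Ca²⁺ (1 mol Ca²⁺ ≡ 1 mol CaCO₃): 62,570 / 100.1 g/mol = 625 mol.
(b) Mass of CaCl₂·2H₂O: 625 × 147 = 91,880 g.

(a) 46.2 kg; (b) 91.9 kg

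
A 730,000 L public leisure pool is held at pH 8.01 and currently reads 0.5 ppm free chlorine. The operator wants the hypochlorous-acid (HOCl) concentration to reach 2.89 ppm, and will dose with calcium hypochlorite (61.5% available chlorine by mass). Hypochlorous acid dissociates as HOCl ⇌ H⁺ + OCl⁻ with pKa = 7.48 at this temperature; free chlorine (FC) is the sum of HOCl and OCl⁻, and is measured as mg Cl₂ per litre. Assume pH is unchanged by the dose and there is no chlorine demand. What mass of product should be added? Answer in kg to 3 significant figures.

[OCl⁻]/[HOCl] = 10^(pH − pKa) = 10^(8.01 − 7.48) = 3.388; fraction as HOCl = 1/(1 + 3.388) = 0.2279.
Free chlorine required for 2.89 ppm HOCl: 2.89 / 0.2279 = 12.68 ppm.
FC to add: 12.68 − 0.5 = 12.18 mg/L as Cl₂.
Cl₂ equivalent: 12.18 mg/L × 730,000 L = 8893 g.
Product at 61.5% available Cl: 8893 / 0.615 = 14,460 g.

14.5 kg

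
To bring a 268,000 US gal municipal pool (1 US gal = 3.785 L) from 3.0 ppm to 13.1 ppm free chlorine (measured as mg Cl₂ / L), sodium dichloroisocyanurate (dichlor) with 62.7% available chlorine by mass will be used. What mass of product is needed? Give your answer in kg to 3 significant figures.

16.3 kg

Volume: 268,000 US gal × 3.785 L/gal = 1,014,380 L.
Chlorine deficit: 13.1 − 3.0 = 10.1 ppm = 10.1 mg/L as Cl₂.
Cl₂ equivalent needed: 10.1 mg/L × 1,014,380 L = 10,250,000 mg = 10,250 g.
Product at 62.7% available chlorine: 10,250 / 0.627 = 16,340 g.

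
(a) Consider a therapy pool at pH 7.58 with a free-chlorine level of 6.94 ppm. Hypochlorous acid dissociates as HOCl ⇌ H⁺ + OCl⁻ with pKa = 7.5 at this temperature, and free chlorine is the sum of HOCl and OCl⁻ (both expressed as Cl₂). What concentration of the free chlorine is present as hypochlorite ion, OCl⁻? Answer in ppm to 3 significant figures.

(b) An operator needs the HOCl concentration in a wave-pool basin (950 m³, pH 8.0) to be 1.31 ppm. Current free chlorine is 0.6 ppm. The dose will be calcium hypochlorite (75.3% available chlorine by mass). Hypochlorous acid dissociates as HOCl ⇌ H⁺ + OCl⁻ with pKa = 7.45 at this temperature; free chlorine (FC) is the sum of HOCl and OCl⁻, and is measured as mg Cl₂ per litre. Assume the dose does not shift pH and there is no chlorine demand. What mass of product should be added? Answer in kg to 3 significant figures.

(a) [OCl⁻]/[HOCl] = 10^(pH − pKa) = 10^(7.58 − 7.5) = 10^0.08 = 1.202.
(a) Fraction as HOCl = 1 / (1 + 1.202) = 0.4541.
(a) OCl⁻ = (1 − 0.4541) × 6.94 ppm = 3.789 ppm.

(b) Volume: 950 m³ = 950,000 L.
(b) [OCl⁻]/[HOCl] = 10^(pH − pKa) = 10^(8.0 − 7.45) = 3.548; fraction as HOCl = 1/(1 + 3.548) = 0.2199.
(b) Free chlorine required for 1.31 ppm HOCl: 1.31 / 0.2199 = 5.958 ppm.
(b) FC to add: 5.958 − 0.6 = 5.358 mg/L as Cl₂.
(b) Cl₂ equivalent: 5.358 mg/L × 950,000 L = 5090 g.
(b) Product at 75.3% available Cl: 5090 / 0.753 = 6760 g.

(a) 3.79 ppm; (b) 6.76 kg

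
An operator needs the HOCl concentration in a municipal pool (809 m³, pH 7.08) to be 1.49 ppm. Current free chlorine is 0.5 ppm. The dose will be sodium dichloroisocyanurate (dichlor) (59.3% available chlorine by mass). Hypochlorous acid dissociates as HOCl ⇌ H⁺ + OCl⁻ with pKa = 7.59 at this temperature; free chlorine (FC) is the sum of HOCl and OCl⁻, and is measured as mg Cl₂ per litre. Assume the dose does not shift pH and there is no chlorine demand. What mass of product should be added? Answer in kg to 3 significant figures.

1.98 kg

Volume: 809 m³ = 809,000 L.
[OCl⁻]/[HOCl] = 10^(pH − pKa) = 10^(7.08 − 7.59) = 0.309; fraction as HOCl = 1/(1 + 0.309) = 0.7639.
Free chlorine required for 1.49 ppm HOCl: 1.49 / 0.7639 = 1.95 ppm.
FC to add: 1.95 − 0.5 = 1.45 mg/L as Cl₂.
Cl₂ equivalent: 1.45 mg/L × 809,000 L = 1173 g.
Product at 59.3% available Cl: 1173 / 0.593 = 1979 g.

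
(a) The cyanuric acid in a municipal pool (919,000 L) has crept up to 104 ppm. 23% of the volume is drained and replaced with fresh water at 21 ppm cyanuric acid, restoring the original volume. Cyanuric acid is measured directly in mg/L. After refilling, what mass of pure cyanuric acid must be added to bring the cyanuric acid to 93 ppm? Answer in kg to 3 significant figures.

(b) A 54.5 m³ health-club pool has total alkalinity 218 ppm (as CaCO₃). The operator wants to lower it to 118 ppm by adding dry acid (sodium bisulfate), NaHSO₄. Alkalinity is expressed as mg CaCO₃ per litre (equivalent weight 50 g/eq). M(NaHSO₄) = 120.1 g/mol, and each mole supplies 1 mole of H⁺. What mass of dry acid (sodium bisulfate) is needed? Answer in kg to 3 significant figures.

(a) After draining 23% and refilling: 104 × 0.77 + 21 × 0.23 = 84.91 ppm.
(a) Deficit to target: 93 − 84.91 = 8.09 mg/L.
(a) Mass: 8.09 mg/L × 919,000 L = 7435 g cyanuric acid.

(b) Volume: 54.5 m³ = 54,500 L.
(b) Alkalinity to neutralize: (218 − 118) = 100 mg/L as CaCO₃ × 54,500 L = 5450 g as CaCO₃.
(b) Equivalents of H⁺ required: 5450 ÷ 50 g/eq = 109 eq = 109 mol NaHSO₄.
(b) Mass of NaHSO₄: 109 × 120.1 = 13,090 g.

(a) 7.43 kg; (b) 13.1 kg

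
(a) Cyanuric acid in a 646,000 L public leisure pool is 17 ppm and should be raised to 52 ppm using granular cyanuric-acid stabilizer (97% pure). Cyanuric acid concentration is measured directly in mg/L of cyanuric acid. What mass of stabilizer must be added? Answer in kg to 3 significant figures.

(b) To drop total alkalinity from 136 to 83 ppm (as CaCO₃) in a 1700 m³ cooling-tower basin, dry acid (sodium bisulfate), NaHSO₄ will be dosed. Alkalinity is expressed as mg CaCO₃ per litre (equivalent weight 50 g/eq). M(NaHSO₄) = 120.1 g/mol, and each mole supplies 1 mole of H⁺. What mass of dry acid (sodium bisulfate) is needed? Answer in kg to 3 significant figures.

(a) CYA to add: (52 − 17) = 35 mg/L × 646,000 L = 22,610 g cyanuric acid.
(a) At 97% purity: 22,610 / 0.97 = 23,310 g product.

(b) Volume: 1700 m³ = 1,700,000 L.
(b) Alkalinity to neutralize: (136 − 83) = 53 mg/L as CaCO₃ × 1,700,000 L = 90,100 g as CaCO₃.
(b) Equivalents of H⁺ required: 90,100 ÷ 50 g/eq = 1802 eq = 1802 mol NaHSO₄.
(b) Mass of NaHSO₄: 1802 × 120.1 = 216,400 g.

(a) 23.3 kg; (b) 216 kg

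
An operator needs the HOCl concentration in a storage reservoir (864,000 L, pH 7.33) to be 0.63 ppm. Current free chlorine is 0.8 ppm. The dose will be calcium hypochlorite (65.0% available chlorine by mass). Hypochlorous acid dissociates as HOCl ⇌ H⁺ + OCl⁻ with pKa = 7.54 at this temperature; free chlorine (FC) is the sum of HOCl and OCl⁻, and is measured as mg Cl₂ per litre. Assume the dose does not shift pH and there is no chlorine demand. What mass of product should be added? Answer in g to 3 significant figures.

290 g

[OCl⁻]/[HOCl] = 10^(pH − pKa) = 10^(7.33 − 7.54) = 0.6166; fraction as HOCl = 1/(1 + 0.6166) = 0.6186.
Free chlorine required for 0.63 ppm HOCl: 0.63 / 0.6186 = 1.018 ppm.
FC to add: 1.018 − 0.8 = 0.2185 mg/L as Cl₂.
Cl₂ equivalent: 0.2185 mg/L × 864,000 L = 188.7 g.
Product at 65.0% available Cl: 188.7 / 0.65 = 290.4 g.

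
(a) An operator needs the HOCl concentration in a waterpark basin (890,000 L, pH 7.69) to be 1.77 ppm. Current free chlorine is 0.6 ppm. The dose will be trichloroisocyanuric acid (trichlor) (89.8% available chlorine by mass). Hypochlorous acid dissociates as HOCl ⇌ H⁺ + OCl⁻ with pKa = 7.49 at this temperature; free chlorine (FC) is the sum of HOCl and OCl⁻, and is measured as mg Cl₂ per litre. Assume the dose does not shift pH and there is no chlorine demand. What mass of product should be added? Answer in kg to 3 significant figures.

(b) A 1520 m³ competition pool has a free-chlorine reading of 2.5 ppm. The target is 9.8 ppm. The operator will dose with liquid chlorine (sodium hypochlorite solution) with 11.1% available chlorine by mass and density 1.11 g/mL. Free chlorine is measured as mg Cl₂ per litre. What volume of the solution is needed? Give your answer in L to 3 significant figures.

(a) 3.94 kg; (b) 90.1 L

(a) [OCl⁻]/[HOCl] = 10^(pH − pKa) = 10^(7.69 − 7.49) = 1.585; fraction as HOCl = 1/(1 + 1.585) = 0.3869.
(a) Free chlorine required for 1.77 ppm HOCl: 1.77 / 0.3869 = 4.575 ppm.
(a) FC to add: 4.575 − 0.6 = 3.975 mg/L as Cl₂.
(a) Cl₂ equivalent: 3.975 mg/L × 890,000 L = 3538 g.
(a) Product at 89.8% available Cl: 3538 / 0.898 = 3940 g.

(b) Volume: 1520 m³ = 1,520,000 L.
(b) Chlorine deficit: 9.8 − 2.5 = 7.3 ppm = 7.3 mg/L as Cl₂.
(b) Cl₂ equivalent needed: 7.3 mg/L × 1,520,000 L = 11,100,000 mg = 11,100 g.
(b) Product at 11.1% available chlorine: 11,100 / 0.111 = 99,960 g.
(b) Volume at density 1.11 g/mL: 99,960 g ÷ 1.11 g/mL = 90,060 mL.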